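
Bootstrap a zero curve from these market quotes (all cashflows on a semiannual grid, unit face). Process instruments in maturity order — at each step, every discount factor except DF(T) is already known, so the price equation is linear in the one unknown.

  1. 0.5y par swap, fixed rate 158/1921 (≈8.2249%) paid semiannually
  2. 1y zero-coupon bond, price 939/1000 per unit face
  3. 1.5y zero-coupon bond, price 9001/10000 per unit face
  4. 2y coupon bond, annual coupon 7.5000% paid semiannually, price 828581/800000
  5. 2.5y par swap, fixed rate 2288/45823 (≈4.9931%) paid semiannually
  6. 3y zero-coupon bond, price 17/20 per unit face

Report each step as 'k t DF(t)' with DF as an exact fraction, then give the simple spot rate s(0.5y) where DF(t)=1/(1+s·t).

step 1 [0.5y] swap r/2=79/1921: DF=(1 − 79/1921·(0))/(1+79/1921) = 1921/2000 ≈ 0.960500
step 2 [1y] zero: DF = P = 939/1000 ≈ 0.939000
step 3 [1.5y] zero: DF = P = 9001/10000 ≈ 0.900100
step 4 [2y] bond c/2=3/80: DF=(828581/800000 − 3/80·(0.960500+0.939000+0.900100))/(1+3/80) = 8971/10000 ≈ 0.897100
step 5 [2.5y] swap r/2=1144/45823: DF=(1 − 1144/45823·(0.960500+0.939000+0.900100+0.897100))/(1+1144/45823) = 1107/1250 ≈ 0.885600
step 6 [3y] zero: DF = P = 17/20 ≈ 0.850000

1 1/2 1921/2000
2 1 939/1000
3 3/2 9001/10000
4 2 8971/10000
5 5/2 1107/1250
6 3 17/20
s(0.5y) = (1/(1921/2000) − 1)/(1/2) = 158/1921 ≈ 8.2249%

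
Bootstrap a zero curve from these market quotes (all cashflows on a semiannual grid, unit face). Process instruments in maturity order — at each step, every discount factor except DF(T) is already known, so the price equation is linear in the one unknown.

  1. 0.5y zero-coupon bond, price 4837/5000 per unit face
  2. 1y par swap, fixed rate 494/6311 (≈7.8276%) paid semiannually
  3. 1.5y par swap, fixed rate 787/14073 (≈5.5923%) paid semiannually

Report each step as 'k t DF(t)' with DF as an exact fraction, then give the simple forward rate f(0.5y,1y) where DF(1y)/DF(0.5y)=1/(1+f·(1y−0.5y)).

1 1/2 4837/5000
2 1 9259/10000
3 3/2 9213/10000
f(0.5y,1y) = ((4837/5000)/(9259/10000) − 1)/(1/2) = 830/9259 ≈ 8.9643%

step 1 [0.5y] zero: DF = P = 4837/5000 ≈ 0.967400
step 2 [1y] swap r/2=247/6311: DF=(1 − 247/6311·(0.967400))/(1+247/6311) = 9259/10000 ≈ 0.925900
step 3 [1.5y] swap r/2=787/28146: DF=(1 − 787/28146·(0.967400+0.925900))/(1+787/28146) = 9213/10000 ≈ 0.921300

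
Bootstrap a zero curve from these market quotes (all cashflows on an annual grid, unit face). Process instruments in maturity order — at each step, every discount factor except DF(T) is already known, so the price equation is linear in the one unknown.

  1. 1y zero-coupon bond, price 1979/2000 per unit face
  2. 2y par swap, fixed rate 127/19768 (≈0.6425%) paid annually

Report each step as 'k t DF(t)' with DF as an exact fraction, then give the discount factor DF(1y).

step 1 [1y] zero: DF = P = 1979/2000 ≈ 0.989500
step 2 [2y] swap r/1=127/19768: DF=(1 − 127/19768·(0.989500))/(1+127/19768) = 9873/10000 ≈ 0.987300

1 1 1979/2000
2 2 9873/10000
DF(1y) = 1979/2000 ≈ 0.989500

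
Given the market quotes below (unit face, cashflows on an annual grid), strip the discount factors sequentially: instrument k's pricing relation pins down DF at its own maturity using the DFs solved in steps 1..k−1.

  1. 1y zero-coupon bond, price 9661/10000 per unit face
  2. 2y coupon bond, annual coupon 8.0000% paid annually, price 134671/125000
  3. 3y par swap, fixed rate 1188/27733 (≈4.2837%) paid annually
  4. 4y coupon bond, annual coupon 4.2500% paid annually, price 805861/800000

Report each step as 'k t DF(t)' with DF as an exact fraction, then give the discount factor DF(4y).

1 1 9661/10000
2 2 463/500
3 3 2203/2500
4 4 2133/2500
DF(4y) = 2133/2500 ≈ 0.853200

step 1 [1y] zero: DF = P = 9661/10000 ≈ 0.966100
step 2 [2y] bond c/1=2/25: DF=(134671/125000 − 2/25·(0.966100))/(1+2/25) = 463/500 ≈ 0.926000
step 3 [3y] swap r/1=1188/27733: DF=(1 − 1188/27733·(0.966100+0.926000))/(1+1188/27733) = 2203/2500 ≈ 0.881200
step 4 [4y] bond c/1=17/400: DF=(805861/800000 − 17/400·(0.966100+0.926000+0.881200))/(1+17/400) = 2133/2500 ≈ 0.853200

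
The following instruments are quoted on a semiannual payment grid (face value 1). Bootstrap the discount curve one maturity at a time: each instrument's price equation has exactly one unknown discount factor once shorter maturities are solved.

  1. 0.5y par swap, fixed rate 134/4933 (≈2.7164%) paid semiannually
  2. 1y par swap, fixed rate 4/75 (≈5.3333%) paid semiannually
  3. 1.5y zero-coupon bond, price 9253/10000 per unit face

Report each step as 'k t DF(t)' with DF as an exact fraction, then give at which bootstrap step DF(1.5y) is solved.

1 1/2 4933/5000
2 1 2371/2500
3 3/2 9253/10000
DF(1.5y) is solved at step 3

step 1 [0.5y] swap r/2=67/4933: DF=(1 − 67/4933·(0))/(1+67/4933) = 4933/5000 ≈ 0.986600
step 2 [1y] swap r/2=2/75: DF=(1 − 2/75·(0.986600))/(1+2/75) = 2371/2500 ≈ 0.948400
step 3 [1.5y] zero: DF = P = 9253/10000 ≈ 0.925300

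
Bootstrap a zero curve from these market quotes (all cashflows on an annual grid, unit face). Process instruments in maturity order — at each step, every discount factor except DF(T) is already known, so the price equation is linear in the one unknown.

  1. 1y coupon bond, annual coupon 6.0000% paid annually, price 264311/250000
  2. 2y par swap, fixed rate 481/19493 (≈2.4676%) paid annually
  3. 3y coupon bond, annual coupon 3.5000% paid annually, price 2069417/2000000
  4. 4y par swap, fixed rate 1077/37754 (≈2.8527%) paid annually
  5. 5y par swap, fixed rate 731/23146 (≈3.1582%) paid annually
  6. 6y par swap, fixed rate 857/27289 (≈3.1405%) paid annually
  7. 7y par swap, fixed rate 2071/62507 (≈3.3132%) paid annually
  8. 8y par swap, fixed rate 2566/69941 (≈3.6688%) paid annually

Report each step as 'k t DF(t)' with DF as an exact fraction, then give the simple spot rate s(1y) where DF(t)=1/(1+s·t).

1 1 4987/5000
2 2 9519/10000
3 3 4669/5000
4 4 8923/10000
5 5 4269/5000
6 6 4143/5000
7 7 7929/10000
8 8 3717/5000
s(1y) = (1/(4987/5000) − 1)/(1) = 13/4987 ≈ 0.2607%

step 1 [1y] bond c/1=3/50: DF=(264311/250000 − 3/50·(0))/(1+3/50) = 4987/5000 ≈ 0.997400
step 2 [2y] swap r/1=481/19493: DF=(1 − 481/19493·(0.997400))/(1+481/19493) = 9519/10000 ≈ 0.951900
step 3 [3y] bond c/1=7/200: DF=(2069417/2000000 − 7/200·(0.997400+0.951900))/(1+7/200) = 4669/5000 ≈ 0.933800
step 4 [4y] swap r/1=1077/37754: DF=(1 − 1077/37754·(0.997400+0.951900+0.933800))/(1+1077/37754) = 8923/10000 ≈ 0.892300
step 5 [5y] swap r/1=731/23146: DF=(1 − 731/23146·(0.997400+0.951900+0.933800+0.892300))/(1+731/23146) = 4269/5000 ≈ 0.853800
step 6 [6y] swap r/1=857/27289: DF=(1 − 857/27289·(0.997400+0.951900+0.933800+0.892300+0.853800))/(1+857/27289) = 4143/5000 ≈ 0.828600
step 7 [7y] swap r/1=2071/62507: DF=(1 − 2071/62507·(0.997400+0.951900+0.933800+0.892300+0.853800+0.828600))/(1+2071/62507) = 7929/10000 ≈ 0.792900
step 8 [8y] swap r/1=2566/69941: DF=(1 − 2566/69941·(0.997400+0.951900+0.933800+0.892300+0.853800+0.828600+0.792900))/(1+2566/69941) = 3717/5000 ≈ 0.743400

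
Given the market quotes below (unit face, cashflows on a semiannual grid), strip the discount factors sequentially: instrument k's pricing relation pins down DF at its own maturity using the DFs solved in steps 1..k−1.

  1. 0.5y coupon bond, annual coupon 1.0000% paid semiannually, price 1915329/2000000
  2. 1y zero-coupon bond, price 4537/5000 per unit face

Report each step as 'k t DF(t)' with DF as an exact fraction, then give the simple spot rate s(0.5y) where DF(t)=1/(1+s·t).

step 1 [0.5y] bond c/2=1/200: DF=(1915329/2000000 − 1/200·(0))/(1+1/200) = 9529/10000 ≈ 0.952900
step 2 [1y] zero: DF = P = 4537/5000 ≈ 0.907400

1 1/2 9529/10000
2 1 4537/5000
s(0.5y) = (1/(9529/10000) − 1)/(1/2) = 942/9529 ≈ 9.8856%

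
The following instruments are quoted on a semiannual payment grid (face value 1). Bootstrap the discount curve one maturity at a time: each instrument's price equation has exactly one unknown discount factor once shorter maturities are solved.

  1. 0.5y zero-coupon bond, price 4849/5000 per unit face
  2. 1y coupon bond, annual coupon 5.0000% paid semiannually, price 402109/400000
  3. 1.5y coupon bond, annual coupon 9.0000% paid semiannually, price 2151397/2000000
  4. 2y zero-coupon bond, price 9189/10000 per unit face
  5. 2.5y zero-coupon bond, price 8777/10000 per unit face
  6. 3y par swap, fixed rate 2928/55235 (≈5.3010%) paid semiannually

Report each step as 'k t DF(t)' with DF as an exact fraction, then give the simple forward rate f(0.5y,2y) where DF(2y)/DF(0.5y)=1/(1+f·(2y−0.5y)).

step 1 [0.5y] zero: DF = P = 4849/5000 ≈ 0.969800
step 2 [1y] bond c/2=1/40: DF=(402109/400000 − 1/40·(0.969800))/(1+1/40) = 9571/10000 ≈ 0.957100
step 3 [1.5y] bond c/2=9/200: DF=(2151397/2000000 − 9/200·(0.969800+0.957100))/(1+9/200) = 1183/1250 ≈ 0.946400
step 4 [2y] zero: DF = P = 9189/10000 ≈ 0.918900
step 5 [2.5y] zero: DF = P = 8777/10000 ≈ 0.877700
step 6 [3y] swap r/2=1464/55235: DF=(1 − 1464/55235·(0.969800+0.957100+0.946400+0.918900+0.877700))/(1+1464/55235) = 1067/1250 ≈ 0.853600

1 1/2 4849/5000
2 1 9571/10000
3 3/2 1183/1250
4 2 9189/10000
5 5/2 8777/10000
6 3 1067/1250
f(0.5y,2y) = ((4849/5000)/(9189/10000) − 1)/(3/2) = 1018/27567 ≈ 3.6928%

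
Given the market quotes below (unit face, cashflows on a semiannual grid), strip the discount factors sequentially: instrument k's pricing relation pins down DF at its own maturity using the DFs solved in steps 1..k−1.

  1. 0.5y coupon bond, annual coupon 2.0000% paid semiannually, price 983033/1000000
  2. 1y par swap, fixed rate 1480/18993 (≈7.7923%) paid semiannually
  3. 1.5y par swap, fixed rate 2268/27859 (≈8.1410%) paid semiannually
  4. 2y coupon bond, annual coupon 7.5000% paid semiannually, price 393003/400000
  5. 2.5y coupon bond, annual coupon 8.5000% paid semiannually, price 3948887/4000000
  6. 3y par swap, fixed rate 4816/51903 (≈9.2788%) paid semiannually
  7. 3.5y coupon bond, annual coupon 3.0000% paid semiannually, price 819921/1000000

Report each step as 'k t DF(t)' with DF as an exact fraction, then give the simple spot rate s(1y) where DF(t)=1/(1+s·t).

1 1/2 9733/10000
2 1 463/500
3 3/2 4433/5000
4 2 8463/10000
5 5/2 7989/10000
6 3 949/1250
7 7/2 7311/10000
s(1y) = (1/(463/500) − 1)/(1) = 37/463 ≈ 7.9914%

step 1 [0.5y] bond c/2=1/100: DF=(983033/1000000 − 1/100·(0))/(1+1/100) = 9733/10000 ≈ 0.973300
step 2 [1y] swap r/2=740/18993: DF=(1 − 740/18993·(0.973300))/(1+740/18993) = 463/500 ≈ 0.926000
step 3 [1.5y] swap r/2=1134/27859: DF=(1 − 1134/27859·(0.973300+0.926000))/(1+1134/27859) = 4433/5000 ≈ 0.886600
step 4 [2y] bond c/2=3/80: DF=(393003/400000 − 3/80·(0.973300+0.926000+0.886600))/(1+3/80) = 8463/10000 ≈ 0.846300
step 5 [2.5y] bond c/2=17/400: DF=(3948887/4000000 − 17/400·(0.973300+0.926000+0.886600+0.846300))/(1+17/400) = 7989/10000 ≈ 0.798900
step 6 [3y] swap r/2=2408/51903: DF=(1 − 2408/51903·(0.973300+0.926000+0.886600+0.846300+0.798900))/(1+2408/51903) = 949/1250 ≈ 0.759200
step 7 [3.5y] bond c/2=3/200: DF=(819921/1000000 − 3/200·(0.973300+0.926000+0.886600+0.846300+0.798900+0.759200))/(1+3/200) = 7311/10000 ≈ 0.731100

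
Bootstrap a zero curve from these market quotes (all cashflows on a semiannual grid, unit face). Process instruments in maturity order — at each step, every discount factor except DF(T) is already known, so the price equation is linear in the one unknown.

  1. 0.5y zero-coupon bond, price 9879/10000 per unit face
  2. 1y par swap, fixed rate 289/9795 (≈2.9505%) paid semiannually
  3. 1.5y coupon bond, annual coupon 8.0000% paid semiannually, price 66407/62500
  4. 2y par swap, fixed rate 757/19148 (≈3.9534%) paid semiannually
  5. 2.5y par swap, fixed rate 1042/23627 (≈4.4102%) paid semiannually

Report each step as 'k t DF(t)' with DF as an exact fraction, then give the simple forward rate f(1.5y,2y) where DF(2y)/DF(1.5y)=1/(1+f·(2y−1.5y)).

1 1/2 9879/10000
2 1 9711/10000
3 3/2 9463/10000
4 2 9243/10000
5 5/2 4479/5000
f(1.5y,2y) = ((9463/10000)/(9243/10000) − 1)/(1/2) = 440/9243 ≈ 4.7604%

step 1 [0.5y] zero: DF = P = 9879/10000 ≈ 0.987900
step 2 [1y] swap r/2=289/19590: DF=(1 − 289/19590·(0.987900))/(1+289/19590) = 9711/10000 ≈ 0.971100
step 3 [1.5y] bond c/2=1/25: DF=(66407/62500 − 1/25·(0.987900+0.971100))/(1+1/25) = 9463/10000 ≈ 0.946300
step 4 [2y] swap r/2=757/38296: DF=(1 − 757/38296·(0.987900+0.971100+0.946300))/(1+757/38296) = 9243/10000 ≈ 0.924300
step 5 [2.5y] swap r/2=521/23627: DF=(1 − 521/23627·(0.987900+0.971100+0.946300+0.924300))/(1+521/23627) = 4479/5000 ≈ 0.895800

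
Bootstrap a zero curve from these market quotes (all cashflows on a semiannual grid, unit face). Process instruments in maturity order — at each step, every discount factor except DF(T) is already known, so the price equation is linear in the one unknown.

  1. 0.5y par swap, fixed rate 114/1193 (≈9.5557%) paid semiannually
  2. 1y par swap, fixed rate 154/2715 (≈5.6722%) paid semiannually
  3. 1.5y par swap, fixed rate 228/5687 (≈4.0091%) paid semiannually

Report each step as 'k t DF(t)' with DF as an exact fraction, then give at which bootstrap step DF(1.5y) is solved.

1 1/2 1193/1250
2 1 9461/10000
3 3/2 943/1000
DF(1.5y) is solved at step 3

step 1 [0.5y] swap r/2=57/1193: DF=(1 − 57/1193·(0))/(1+57/1193) = 1193/1250 ≈ 0.954400
step 2 [1y] swap r/2=77/2715: DF=(1 − 77/2715·(0.954400))/(1+77/2715) = 9461/10000 ≈ 0.946100
step 3 [1.5y] swap r/2=114/5687: DF=(1 − 114/5687·(0.954400+0.946100))/(1+114/5687) = 943/1000 ≈ 0.943000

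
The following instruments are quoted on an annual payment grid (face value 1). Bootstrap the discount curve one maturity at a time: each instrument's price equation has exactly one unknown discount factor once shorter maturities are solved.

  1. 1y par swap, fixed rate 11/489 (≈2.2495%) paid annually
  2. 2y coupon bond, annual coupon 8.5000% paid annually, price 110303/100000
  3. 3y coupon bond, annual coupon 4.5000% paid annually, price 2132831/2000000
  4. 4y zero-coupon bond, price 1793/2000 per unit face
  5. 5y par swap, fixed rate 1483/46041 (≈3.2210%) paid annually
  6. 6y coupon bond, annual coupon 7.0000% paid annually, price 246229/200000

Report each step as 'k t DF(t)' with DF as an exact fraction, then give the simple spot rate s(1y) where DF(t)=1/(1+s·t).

1 1 489/500
2 2 47/50
3 3 9379/10000
4 4 1793/2000
5 5 8517/10000
6 6 4247/5000
s(1y) = (1/(489/500) − 1)/(1) = 11/489 ≈ 2.2495%

step 1 [1y] swap r/1=11/489: DF=(1 − 11/489·(0))/(1+11/489) = 489/500 ≈ 0.978000
step 2 [2y] bond c/1=17/200: DF=(110303/100000 − 17/200·(0.978000))/(1+17/200) = 47/50 ≈ 0.940000
step 3 [3y] bond c/1=9/200: DF=(2132831/2000000 − 9/200·(0.978000+0.940000))/(1+9/200) = 9379/10000 ≈ 0.937900
step 4 [4y] zero: DF = P = 1793/2000 ≈ 0.896500
step 5 [5y] swap r/1=1483/46041: DF=(1 − 1483/46041·(0.978000+0.940000+0.937900+0.896500))/(1+1483/46041) = 8517/10000 ≈ 0.851700
step 6 [6y] bond c/1=7/100: DF=(246229/200000 − 7/100·(0.978000+0.940000+0.937900+0.896500+0.851700))/(1+7/100) = 4247/5000 ≈ 0.849400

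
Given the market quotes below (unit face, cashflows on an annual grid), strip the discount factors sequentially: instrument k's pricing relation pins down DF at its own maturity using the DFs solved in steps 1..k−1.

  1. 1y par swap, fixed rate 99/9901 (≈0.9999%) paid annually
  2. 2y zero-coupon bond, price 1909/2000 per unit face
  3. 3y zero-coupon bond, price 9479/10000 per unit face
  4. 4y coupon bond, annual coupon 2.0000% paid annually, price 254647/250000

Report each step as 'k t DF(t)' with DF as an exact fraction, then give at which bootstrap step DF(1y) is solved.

1 1 9901/10000
2 2 1909/2000
3 3 9479/10000
4 4 9419/10000
DF(1y) is solved at step 1

step 1 [1y] swap r/1=99/9901: DF=(1 − 99/9901·(0))/(1+99/9901) = 9901/10000 ≈ 0.990100
step 2 [2y] zero: DF = P = 1909/2000 ≈ 0.954500
step 3 [3y] zero: DF = P = 9479/10000 ≈ 0.947900
step 4 [4y] bond c/1=1/50: DF=(254647/250000 − 1/50·(0.990100+0.954500+0.947900))/(1+1/50) = 9419/10000 ≈ 0.941900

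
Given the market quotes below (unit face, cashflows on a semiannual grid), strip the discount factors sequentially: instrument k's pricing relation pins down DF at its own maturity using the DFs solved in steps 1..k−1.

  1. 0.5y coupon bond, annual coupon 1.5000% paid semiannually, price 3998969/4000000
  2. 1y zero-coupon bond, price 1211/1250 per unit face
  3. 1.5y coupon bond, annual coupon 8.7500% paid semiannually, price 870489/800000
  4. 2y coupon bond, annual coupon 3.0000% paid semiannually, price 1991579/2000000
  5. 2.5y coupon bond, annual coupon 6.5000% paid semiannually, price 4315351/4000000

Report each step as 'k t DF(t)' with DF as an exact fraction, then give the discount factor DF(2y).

1 1/2 9923/10000
2 1 1211/1250
3 3/2 9603/10000
4 2 9379/10000
5 5/2 4617/5000
DF(2y) = 9379/10000 ≈ 0.937900

step 1 [0.5y] bond c/2=3/400: DF=(3998969/4000000 − 3/400·(0))/(1+3/400) = 9923/10000 ≈ 0.992300
step 2 [1y] zero: DF = P = 1211/1250 ≈ 0.968800
step 3 [1.5y] bond c/2=7/160: DF=(870489/800000 − 7/160·(0.992300+0.968800))/(1+7/160) = 9603/10000 ≈ 0.960300
step 4 [2y] bond c/2=3/200: DF=(1991579/2000000 − 3/200·(0.992300+0.968800+0.960300))/(1+3/200) = 9379/10000 ≈ 0.937900
step 5 [2.5y] bond c/2=13/400: DF=(4315351/4000000 − 13/400·(0.992300+0.968800+0.960300+0.937900))/(1+13/400) = 4617/5000 ≈ 0.923400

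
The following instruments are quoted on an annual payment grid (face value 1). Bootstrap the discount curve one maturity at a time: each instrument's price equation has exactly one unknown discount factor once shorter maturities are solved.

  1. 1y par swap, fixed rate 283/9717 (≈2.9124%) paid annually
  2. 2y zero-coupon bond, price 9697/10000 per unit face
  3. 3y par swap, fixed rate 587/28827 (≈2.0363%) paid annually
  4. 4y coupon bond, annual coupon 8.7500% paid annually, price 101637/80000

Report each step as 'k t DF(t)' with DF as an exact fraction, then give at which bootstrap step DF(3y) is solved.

step 1 [1y] swap r/1=283/9717: DF=(1 − 283/9717·(0))/(1+283/9717) = 9717/10000 ≈ 0.971700
step 2 [2y] zero: DF = P = 9697/10000 ≈ 0.969700
step 3 [3y] swap r/1=587/28827: DF=(1 − 587/28827·(0.971700+0.969700))/(1+587/28827) = 9413/10000 ≈ 0.941300
step 4 [4y] bond c/1=7/80: DF=(101637/80000 − 7/80·(0.971700+0.969700+0.941300))/(1+7/80) = 9363/10000 ≈ 0.936300

1 1 9717/10000
2 2 9697/10000
3 3 9413/10000
4 4 9363/10000
DF(3y) is solved at step 3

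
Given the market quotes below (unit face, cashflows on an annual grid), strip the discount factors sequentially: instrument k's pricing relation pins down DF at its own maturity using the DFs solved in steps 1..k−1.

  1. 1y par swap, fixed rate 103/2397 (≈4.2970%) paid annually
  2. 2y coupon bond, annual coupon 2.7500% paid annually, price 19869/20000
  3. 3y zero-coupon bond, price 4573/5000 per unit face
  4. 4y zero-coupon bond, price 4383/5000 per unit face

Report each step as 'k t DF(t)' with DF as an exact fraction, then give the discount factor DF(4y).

1 1 2397/2500
2 2 2353/2500
3 3 4573/5000
4 4 4383/5000
DF(4y) = 4383/5000 ≈ 0.876600

step 1 [1y] swap r/1=103/2397: DF=(1 − 103/2397·(0))/(1+103/2397) = 2397/2500 ≈ 0.958800
step 2 [2y] bond c/1=11/400: DF=(19869/20000 − 11/400·(0.958800))/(1+11/400) = 2353/2500 ≈ 0.941200
step 3 [3y] zero: DF = P = 4573/5000 ≈ 0.914600
step 4 [4y] zero: DF = P = 4383/5000 ≈ 0.876600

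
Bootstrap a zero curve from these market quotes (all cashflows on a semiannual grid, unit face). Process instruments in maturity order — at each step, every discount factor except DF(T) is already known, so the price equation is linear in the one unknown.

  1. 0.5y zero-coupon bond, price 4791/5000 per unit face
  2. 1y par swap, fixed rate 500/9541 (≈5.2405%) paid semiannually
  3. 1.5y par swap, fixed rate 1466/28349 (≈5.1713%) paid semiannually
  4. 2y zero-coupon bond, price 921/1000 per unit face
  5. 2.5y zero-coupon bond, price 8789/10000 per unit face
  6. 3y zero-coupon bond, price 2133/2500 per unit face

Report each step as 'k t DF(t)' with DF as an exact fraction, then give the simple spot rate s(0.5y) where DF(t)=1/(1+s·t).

1 1/2 4791/5000
2 1 19/20
3 3/2 9267/10000
4 2 921/1000
5 5/2 8789/10000
6 3 2133/2500
s(0.5y) = (1/(4791/5000) − 1)/(1/2) = 418/4791 ≈ 8.7247%

step 1 [0.5y] zero: DF = P = 4791/5000 ≈ 0.958200
step 2 [1y] swap r/2=250/9541: DF=(1 − 250/9541·(0.958200))/(1+250/9541) = 19/20 ≈ 0.950000
step 3 [1.5y] swap r/2=733/28349: DF=(1 − 733/28349·(0.958200+0.950000))/(1+733/28349) = 9267/10000 ≈ 0.926700
step 4 [2y] zero: DF = P = 921/1000 ≈ 0.921000
step 5 [2.5y] zero: DF = P = 8789/10000 ≈ 0.878900
step 6 [3y] zero: DF = P = 2133/2500 ≈ 0.853200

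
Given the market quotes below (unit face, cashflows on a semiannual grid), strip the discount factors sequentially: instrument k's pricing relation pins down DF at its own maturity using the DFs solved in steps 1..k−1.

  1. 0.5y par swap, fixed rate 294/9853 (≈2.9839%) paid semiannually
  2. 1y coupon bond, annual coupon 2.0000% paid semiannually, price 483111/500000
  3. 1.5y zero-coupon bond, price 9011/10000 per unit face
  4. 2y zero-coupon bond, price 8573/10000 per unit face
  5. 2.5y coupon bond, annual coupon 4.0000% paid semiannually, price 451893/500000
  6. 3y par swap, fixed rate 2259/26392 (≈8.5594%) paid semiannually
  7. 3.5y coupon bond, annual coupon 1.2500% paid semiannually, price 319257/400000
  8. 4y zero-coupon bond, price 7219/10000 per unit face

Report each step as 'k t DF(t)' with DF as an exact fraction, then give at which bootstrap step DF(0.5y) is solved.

step 1 [0.5y] swap r/2=147/9853: DF=(1 − 147/9853·(0))/(1+147/9853) = 9853/10000 ≈ 0.985300
step 2 [1y] bond c/2=1/100: DF=(483111/500000 − 1/100·(0.985300))/(1+1/100) = 9469/10000 ≈ 0.946900
step 3 [1.5y] zero: DF = P = 9011/10000 ≈ 0.901100
step 4 [2y] zero: DF = P = 8573/10000 ≈ 0.857300
step 5 [2.5y] bond c/2=1/50: DF=(451893/500000 − 1/50·(0.985300+0.946900+0.901100+0.857300))/(1+1/50) = 8137/10000 ≈ 0.813700
step 6 [3y] swap r/2=2259/52784: DF=(1 − 2259/52784·(0.985300+0.946900+0.901100+0.857300+0.813700))/(1+2259/52784) = 7741/10000 ≈ 0.774100
step 7 [3.5y] bond c/2=1/160: DF=(319257/400000 − 1/160·(0.985300+0.946900+0.901100+0.857300+0.813700+0.774100))/(1+1/160) = 1901/2500 ≈ 0.760400
step 8 [4y] zero: DF = P = 7219/10000 ≈ 0.721900

1 1/2 9853/10000
2 1 9469/10000
3 3/2 9011/10000
4 2 8573/10000
5 5/2 8137/10000
6 3 7741/10000
7 7/2 1901/2500
8 4 7219/10000
DF(0.5y) is solved at step 1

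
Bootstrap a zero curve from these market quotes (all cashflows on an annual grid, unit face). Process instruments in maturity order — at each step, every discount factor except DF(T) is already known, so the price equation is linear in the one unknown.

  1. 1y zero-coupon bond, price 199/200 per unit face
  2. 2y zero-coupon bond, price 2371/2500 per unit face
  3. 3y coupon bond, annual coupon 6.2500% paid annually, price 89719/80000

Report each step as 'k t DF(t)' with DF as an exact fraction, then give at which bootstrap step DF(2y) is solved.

1 1 199/200
2 2 2371/2500
3 3 2353/2500
DF(2y) is solved at step 2

step 1 [1y] zero: DF = P = 199/200 ≈ 0.995000
step 2 [2y] zero: DF = P = 2371/2500 ≈ 0.948400
step 3 [3y] bond c/1=1/16: DF=(89719/80000 − 1/16·(0.995000+0.948400))/(1+1/16) = 2353/2500 ≈ 0.941200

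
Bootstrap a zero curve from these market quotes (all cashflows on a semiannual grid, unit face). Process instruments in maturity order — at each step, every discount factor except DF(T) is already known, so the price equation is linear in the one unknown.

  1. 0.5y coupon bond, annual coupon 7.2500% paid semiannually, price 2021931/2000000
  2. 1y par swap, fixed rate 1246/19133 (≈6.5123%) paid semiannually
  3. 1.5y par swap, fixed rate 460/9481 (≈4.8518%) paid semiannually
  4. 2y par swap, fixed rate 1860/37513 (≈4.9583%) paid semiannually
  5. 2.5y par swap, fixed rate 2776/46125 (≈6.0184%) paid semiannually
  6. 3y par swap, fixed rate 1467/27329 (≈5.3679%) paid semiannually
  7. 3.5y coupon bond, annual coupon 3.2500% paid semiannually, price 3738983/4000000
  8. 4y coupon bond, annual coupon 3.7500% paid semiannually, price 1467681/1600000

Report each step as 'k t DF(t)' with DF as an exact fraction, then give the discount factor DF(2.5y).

1 1/2 2439/2500
2 1 9377/10000
3 3/2 931/1000
4 2 907/1000
5 5/2 2153/2500
6 3 8533/10000
7 7/2 2081/2500
8 4 1569/2000
DF(2.5y) = 2153/2500 ≈ 0.861200

step 1 [0.5y] bond c/2=29/800: DF=(2021931/2000000 − 29/800·(0))/(1+29/800) = 2439/2500 ≈ 0.975600
step 2 [1y] swap r/2=623/19133: DF=(1 − 623/19133·(0.975600))/(1+623/19133) = 9377/10000 ≈ 0.937700
step 3 [1.5y] swap r/2=230/9481: DF=(1 − 230/9481·(0.975600+0.937700))/(1+230/9481) = 931/1000 ≈ 0.931000
step 4 [2y] swap r/2=930/37513: DF=(1 − 930/37513·(0.975600+0.937700+0.931000))/(1+930/37513) = 907/1000 ≈ 0.907000
step 5 [2.5y] swap r/2=1388/46125: DF=(1 − 1388/46125·(0.975600+0.937700+0.931000+0.907000))/(1+1388/46125) = 2153/2500 ≈ 0.861200
step 6 [3y] swap r/2=1467/54658: DF=(1 − 1467/54658·(0.975600+0.937700+0.931000+0.907000+0.861200))/(1+1467/54658) = 8533/10000 ≈ 0.853300
step 7 [3.5y] bond c/2=13/800: DF=(3738983/4000000 − 13/800·(0.975600+0.937700+0.931000+0.907000+0.861200+0.853300))/(1+13/800) = 2081/2500 ≈ 0.832400
step 8 [4y] bond c/2=3/160: DF=(1467681/1600000 − 3/160·(0.975600+0.937700+0.931000+0.907000+0.861200+0.853300+0.832400))/(1+3/160) = 1569/2000 ≈ 0.784500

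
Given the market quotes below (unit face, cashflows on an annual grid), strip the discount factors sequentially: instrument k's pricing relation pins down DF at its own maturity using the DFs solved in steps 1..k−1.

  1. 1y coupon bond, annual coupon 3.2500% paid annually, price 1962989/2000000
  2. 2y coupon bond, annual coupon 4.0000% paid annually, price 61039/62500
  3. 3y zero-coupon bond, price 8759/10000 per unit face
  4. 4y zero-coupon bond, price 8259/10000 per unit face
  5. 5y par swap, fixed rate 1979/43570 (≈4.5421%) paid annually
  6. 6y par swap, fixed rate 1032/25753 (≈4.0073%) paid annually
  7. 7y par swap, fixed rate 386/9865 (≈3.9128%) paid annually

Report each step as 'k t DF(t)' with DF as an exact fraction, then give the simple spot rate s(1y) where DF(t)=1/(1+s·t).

step 1 [1y] bond c/1=13/400: DF=(1962989/2000000 − 13/400·(0))/(1+13/400) = 4753/5000 ≈ 0.950600
step 2 [2y] bond c/1=1/25: DF=(61039/62500 − 1/25·(0.950600))/(1+1/25) = 361/400 ≈ 0.902500
step 3 [3y] zero: DF = P = 8759/10000 ≈ 0.875900
step 4 [4y] zero: DF = P = 8259/10000 ≈ 0.825900
step 5 [5y] swap r/1=1979/43570: DF=(1 − 1979/43570·(0.950600+0.902500+0.875900+0.825900))/(1+1979/43570) = 8021/10000 ≈ 0.802100
step 6 [6y] swap r/1=1032/25753: DF=(1 − 1032/25753·(0.950600+0.902500+0.875900+0.825900+0.802100))/(1+1032/25753) = 496/625 ≈ 0.793600
step 7 [7y] swap r/1=386/9865: DF=(1 − 386/9865·(0.950600+0.902500+0.875900+0.825900+0.802100+0.793600))/(1+386/9865) = 1921/2500 ≈ 0.768400

1 1 4753/5000
2 2 361/400
3 3 8759/10000
4 4 8259/10000
5 5 8021/10000
6 6 496/625
7 7 1921/2500
s(1y) = (1/(4753/5000) − 1)/(1) = 247/4753 ≈ 5.1967%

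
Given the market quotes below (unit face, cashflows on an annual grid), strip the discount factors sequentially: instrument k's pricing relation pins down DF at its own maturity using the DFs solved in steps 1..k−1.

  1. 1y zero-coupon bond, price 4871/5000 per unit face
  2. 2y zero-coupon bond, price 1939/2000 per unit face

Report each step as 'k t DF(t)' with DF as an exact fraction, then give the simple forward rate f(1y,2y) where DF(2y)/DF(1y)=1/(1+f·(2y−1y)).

1 1 4871/5000
2 2 1939/2000
f(1y,2y) = ((4871/5000)/(1939/2000) − 1)/(1) = 47/9695 ≈ 0.4848%

step 1 [1y] zero: DF = P = 4871/5000 ≈ 0.974200
step 2 [2y] zero: DF = P = 1939/2000 ≈ 0.969500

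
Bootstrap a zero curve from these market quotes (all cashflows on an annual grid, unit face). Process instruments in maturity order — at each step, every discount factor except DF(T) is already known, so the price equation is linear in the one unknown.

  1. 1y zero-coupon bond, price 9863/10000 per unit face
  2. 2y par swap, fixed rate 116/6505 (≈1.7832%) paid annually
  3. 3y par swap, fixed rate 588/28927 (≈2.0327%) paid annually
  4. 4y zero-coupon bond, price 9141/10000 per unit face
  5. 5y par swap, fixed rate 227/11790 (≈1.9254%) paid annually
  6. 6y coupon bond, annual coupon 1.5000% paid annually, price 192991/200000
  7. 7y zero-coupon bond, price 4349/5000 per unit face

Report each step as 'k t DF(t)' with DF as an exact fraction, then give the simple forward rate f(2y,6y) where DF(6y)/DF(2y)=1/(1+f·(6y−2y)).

1 1 9863/10000
2 2 2413/2500
3 3 2353/2500
4 4 9141/10000
5 5 2273/2500
6 6 881/1000
7 7 4349/5000
f(2y,6y) = ((2413/2500)/(881/1000) − 1)/(4) = 421/17620 ≈ 2.3893%

step 1 [1y] zero: DF = P = 9863/10000 ≈ 0.986300
step 2 [2y] swap r/1=116/6505: DF=(1 − 116/6505·(0.986300))/(1+116/6505) = 2413/2500 ≈ 0.965200
step 3 [3y] swap r/1=588/28927: DF=(1 − 588/28927·(0.986300+0.965200))/(1+588/28927) = 2353/2500 ≈ 0.941200
step 4 [4y] zero: DF = P = 9141/10000 ≈ 0.914100
step 5 [5y] swap r/1=227/11790: DF=(1 − 227/11790·(0.986300+0.965200+0.941200+0.914100))/(1+227/11790) = 2273/2500 ≈ 0.909200
step 6 [6y] bond c/1=3/200: DF=(192991/200000 − 3/200·(0.986300+0.965200+0.941200+0.914100+0.909200))/(1+3/200) = 881/1000 ≈ 0.881000
step 7 [7y] zero: DF = P = 4349/5000 ≈ 0.869800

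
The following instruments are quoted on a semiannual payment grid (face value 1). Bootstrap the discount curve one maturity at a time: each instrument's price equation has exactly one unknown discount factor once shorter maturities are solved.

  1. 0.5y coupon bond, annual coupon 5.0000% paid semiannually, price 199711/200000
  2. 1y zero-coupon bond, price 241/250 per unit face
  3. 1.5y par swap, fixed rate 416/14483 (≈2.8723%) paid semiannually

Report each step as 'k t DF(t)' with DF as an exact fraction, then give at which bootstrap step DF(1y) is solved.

step 1 [0.5y] bond c/2=1/40: DF=(199711/200000 − 1/40·(0))/(1+1/40) = 4871/5000 ≈ 0.974200
step 2 [1y] zero: DF = P = 241/250 ≈ 0.964000
step 3 [1.5y] swap r/2=208/14483: DF=(1 − 208/14483·(0.974200+0.964000))/(1+208/14483) = 599/625 ≈ 0.958400

1 1/2 4871/5000
2 1 241/250
3 3/2 599/625
DF(1y) is solved at step 2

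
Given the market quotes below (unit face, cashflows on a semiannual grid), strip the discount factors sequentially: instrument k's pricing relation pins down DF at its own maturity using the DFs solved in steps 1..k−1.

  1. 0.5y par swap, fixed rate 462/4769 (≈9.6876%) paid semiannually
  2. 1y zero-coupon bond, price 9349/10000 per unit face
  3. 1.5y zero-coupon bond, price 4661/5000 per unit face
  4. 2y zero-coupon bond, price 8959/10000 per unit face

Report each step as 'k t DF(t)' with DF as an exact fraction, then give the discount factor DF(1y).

1 1/2 4769/5000
2 1 9349/10000
3 3/2 4661/5000
4 2 8959/10000
DF(1y) = 9349/10000 ≈ 0.934900

step 1 [0.5y] swap r/2=231/4769: DF=(1 − 231/4769·(0))/(1+231/4769) = 4769/5000 ≈ 0.953800
step 2 [1y] zero: DF = P = 9349/10000 ≈ 0.934900
step 3 [1.5y] zero: DF = P = 4661/5000 ≈ 0.932200
step 4 [2y] zero: DF = P = 8959/10000 ≈ 0.895900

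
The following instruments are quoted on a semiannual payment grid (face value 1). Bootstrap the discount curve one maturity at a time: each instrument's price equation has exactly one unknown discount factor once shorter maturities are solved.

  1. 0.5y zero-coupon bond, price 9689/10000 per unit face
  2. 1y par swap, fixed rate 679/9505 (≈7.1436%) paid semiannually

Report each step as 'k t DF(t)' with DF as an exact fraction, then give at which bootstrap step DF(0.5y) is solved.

1 1/2 9689/10000
2 1 9321/10000
DF(0.5y) is solved at step 1

step 1 [0.5y] zero: DF = P = 9689/10000 ≈ 0.968900
step 2 [1y] swap r/2=679/19010: DF=(1 − 679/19010·(0.968900))/(1+679/19010) = 9321/10000 ≈ 0.932100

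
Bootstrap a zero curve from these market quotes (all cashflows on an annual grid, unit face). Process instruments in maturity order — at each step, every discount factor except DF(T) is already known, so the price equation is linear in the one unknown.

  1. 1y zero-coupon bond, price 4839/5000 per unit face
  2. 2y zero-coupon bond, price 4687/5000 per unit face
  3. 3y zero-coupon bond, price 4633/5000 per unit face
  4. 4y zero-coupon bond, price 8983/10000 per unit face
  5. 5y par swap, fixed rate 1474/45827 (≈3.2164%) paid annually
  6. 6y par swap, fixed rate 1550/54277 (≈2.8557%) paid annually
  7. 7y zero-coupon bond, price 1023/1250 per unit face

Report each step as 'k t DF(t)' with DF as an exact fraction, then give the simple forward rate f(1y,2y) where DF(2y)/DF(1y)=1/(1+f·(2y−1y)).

1 1 4839/5000
2 2 4687/5000
3 3 4633/5000
4 4 8983/10000
5 5 4263/5000
6 6 169/200
7 7 1023/1250
f(1y,2y) = ((4839/5000)/(4687/5000) − 1)/(1) = 152/4687 ≈ 3.2430%

step 1 [1y] zero: DF = P = 4839/5000 ≈ 0.967800
step 2 [2y] zero: DF = P = 4687/5000 ≈ 0.937400
step 3 [3y] zero: DF = P = 4633/5000 ≈ 0.926600
step 4 [4y] zero: DF = P = 8983/10000 ≈ 0.898300
step 5 [5y] swap r/1=1474/45827: DF=(1 − 1474/45827·(0.967800+0.937400+0.926600+0.898300))/(1+1474/45827) = 4263/5000 ≈ 0.852600
step 6 [6y] swap r/1=1550/54277: DF=(1 − 1550/54277·(0.967800+0.937400+0.926600+0.898300+0.852600))/(1+1550/54277) = 169/200 ≈ 0.845000
step 7 [7y] zero: DF = P = 1023/1250 ≈ 0.818400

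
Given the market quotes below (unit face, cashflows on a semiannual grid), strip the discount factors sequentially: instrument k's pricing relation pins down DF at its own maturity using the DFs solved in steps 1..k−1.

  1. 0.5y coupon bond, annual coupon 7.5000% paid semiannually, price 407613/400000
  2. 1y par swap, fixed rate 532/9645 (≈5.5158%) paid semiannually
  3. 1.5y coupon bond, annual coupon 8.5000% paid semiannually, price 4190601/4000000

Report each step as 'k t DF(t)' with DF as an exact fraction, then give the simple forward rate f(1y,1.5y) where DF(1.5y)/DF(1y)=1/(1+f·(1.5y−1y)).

1 1/2 4911/5000
2 1 2367/2500
3 3/2 9263/10000
f(1y,1.5y) = ((2367/2500)/(9263/10000) − 1)/(1/2) = 410/9263 ≈ 4.4262%

step 1 [0.5y] bond c/2=3/80: DF=(407613/400000 − 3/80·(0))/(1+3/80) = 4911/5000 ≈ 0.982200
step 2 [1y] swap r/2=266/9645: DF=(1 − 266/9645·(0.982200))/(1+266/9645) = 2367/2500 ≈ 0.946800
step 3 [1.5y] bond c/2=17/400: DF=(4190601/4000000 − 17/400·(0.982200+0.946800))/(1+17/400) = 9263/10000 ≈ 0.926300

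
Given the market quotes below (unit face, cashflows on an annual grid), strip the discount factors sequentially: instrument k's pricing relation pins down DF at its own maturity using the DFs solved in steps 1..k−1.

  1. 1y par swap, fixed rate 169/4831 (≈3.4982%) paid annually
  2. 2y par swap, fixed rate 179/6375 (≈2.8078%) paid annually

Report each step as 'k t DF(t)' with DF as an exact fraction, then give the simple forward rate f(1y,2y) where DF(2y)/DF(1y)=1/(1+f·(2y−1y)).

step 1 [1y] swap r/1=169/4831: DF=(1 − 169/4831·(0))/(1+169/4831) = 4831/5000 ≈ 0.966200
step 2 [2y] swap r/1=179/6375: DF=(1 − 179/6375·(0.966200))/(1+179/6375) = 9463/10000 ≈ 0.946300

1 1 4831/5000
2 2 9463/10000
f(1y,2y) = ((4831/5000)/(9463/10000) − 1)/(1) = 199/9463 ≈ 2.1029%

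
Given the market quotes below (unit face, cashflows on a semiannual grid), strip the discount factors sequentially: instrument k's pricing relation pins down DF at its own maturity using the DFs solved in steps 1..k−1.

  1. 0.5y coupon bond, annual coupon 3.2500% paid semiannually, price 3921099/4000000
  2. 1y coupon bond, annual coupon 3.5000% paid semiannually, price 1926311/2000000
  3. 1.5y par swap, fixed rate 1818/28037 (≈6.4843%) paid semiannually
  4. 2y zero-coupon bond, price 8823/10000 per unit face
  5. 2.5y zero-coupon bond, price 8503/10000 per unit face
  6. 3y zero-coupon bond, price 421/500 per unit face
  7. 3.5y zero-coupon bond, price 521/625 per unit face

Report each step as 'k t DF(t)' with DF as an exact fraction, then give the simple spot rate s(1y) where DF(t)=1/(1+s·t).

1 1/2 4823/5000
2 1 93/100
3 3/2 9091/10000
4 2 8823/10000
5 5/2 8503/10000
6 3 421/500
7 7/2 521/625
s(1y) = (1/(93/100) − 1)/(1) = 7/93 ≈ 7.5269%

step 1 [0.5y] bond c/2=13/800: DF=(3921099/4000000 − 13/800·(0))/(1+13/800) = 4823/5000 ≈ 0.964600
step 2 [1y] bond c/2=7/400: DF=(1926311/2000000 − 7/400·(0.964600))/(1+7/400) = 93/100 ≈ 0.930000
step 3 [1.5y] swap r/2=909/28037: DF=(1 − 909/28037·(0.964600+0.930000))/(1+909/28037) = 9091/10000 ≈ 0.909100
step 4 [2y] zero: DF = P = 8823/10000 ≈ 0.882300
step 5 [2.5y] zero: DF = P = 8503/10000 ≈ 0.850300
step 6 [3y] zero: DF = P = 421/500 ≈ 0.842000
step 7 [3.5y] zero: DF = P = 521/625 ≈ 0.833600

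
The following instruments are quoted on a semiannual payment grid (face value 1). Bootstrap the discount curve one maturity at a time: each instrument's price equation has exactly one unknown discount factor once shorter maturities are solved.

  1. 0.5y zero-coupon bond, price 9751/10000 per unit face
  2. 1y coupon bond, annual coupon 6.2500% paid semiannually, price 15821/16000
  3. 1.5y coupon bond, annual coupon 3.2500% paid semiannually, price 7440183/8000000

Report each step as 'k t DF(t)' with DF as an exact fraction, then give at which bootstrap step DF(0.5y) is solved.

step 1 [0.5y] zero: DF = P = 9751/10000 ≈ 0.975100
step 2 [1y] bond c/2=1/32: DF=(15821/16000 − 1/32·(0.975100))/(1+1/32) = 9293/10000 ≈ 0.929300
step 3 [1.5y] bond c/2=13/800: DF=(7440183/8000000 − 13/800·(0.975100+0.929300))/(1+13/800) = 8847/10000 ≈ 0.884700

1 1/2 9751/10000
2 1 9293/10000
3 3/2 8847/10000
DF(0.5y) is solved at step 1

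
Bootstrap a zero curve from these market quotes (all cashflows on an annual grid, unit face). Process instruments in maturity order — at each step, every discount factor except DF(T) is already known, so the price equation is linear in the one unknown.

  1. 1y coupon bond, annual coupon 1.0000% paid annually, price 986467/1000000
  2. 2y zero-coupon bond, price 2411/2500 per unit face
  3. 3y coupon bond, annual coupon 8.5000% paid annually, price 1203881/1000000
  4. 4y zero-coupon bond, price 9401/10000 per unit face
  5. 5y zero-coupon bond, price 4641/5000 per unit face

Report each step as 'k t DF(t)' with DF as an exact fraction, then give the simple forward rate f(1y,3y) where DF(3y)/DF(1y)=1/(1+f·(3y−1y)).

step 1 [1y] bond c/1=1/100: DF=(986467/1000000 − 1/100·(0))/(1+1/100) = 9767/10000 ≈ 0.976700
step 2 [2y] zero: DF = P = 2411/2500 ≈ 0.964400
step 3 [3y] bond c/1=17/200: DF=(1203881/1000000 − 17/200·(0.976700+0.964400))/(1+17/200) = 383/400 ≈ 0.957500
step 4 [4y] zero: DF = P = 9401/10000 ≈ 0.940100
step 5 [5y] zero: DF = P = 4641/5000 ≈ 0.928200

1 1 9767/10000
2 2 2411/2500
3 3 383/400
4 4 9401/10000
5 5 4641/5000
f(1y,3y) = ((9767/10000)/(383/400) − 1)/(2) = 96/9575 ≈ 1.0026%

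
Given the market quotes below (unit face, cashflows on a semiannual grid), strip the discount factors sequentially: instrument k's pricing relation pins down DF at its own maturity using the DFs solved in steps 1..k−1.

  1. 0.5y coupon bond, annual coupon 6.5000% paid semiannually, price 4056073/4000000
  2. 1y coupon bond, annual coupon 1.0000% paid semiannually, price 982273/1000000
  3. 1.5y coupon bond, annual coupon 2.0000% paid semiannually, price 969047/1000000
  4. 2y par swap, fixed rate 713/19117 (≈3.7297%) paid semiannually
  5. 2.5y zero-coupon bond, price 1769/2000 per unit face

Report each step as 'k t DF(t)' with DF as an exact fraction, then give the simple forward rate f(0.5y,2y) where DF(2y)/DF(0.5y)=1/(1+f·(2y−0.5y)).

1 1/2 9821/10000
2 1 389/400
3 3/2 9401/10000
4 2 9287/10000
5 5/2 1769/2000
f(0.5y,2y) = ((9821/10000)/(9287/10000) − 1)/(3/2) = 356/9287 ≈ 3.8333%

step 1 [0.5y] bond c/2=13/400: DF=(4056073/4000000 − 13/400·(0))/(1+13/400) = 9821/10000 ≈ 0.982100
step 2 [1y] bond c/2=1/200: DF=(982273/1000000 − 1/200·(0.982100))/(1+1/200) = 389/400 ≈ 0.972500
step 3 [1.5y] bond c/2=1/100: DF=(969047/1000000 − 1/100·(0.982100+0.972500))/(1+1/100) = 9401/10000 ≈ 0.940100
step 4 [2y] swap r/2=713/38234: DF=(1 − 713/38234·(0.982100+0.972500+0.940100))/(1+713/38234) = 9287/10000 ≈ 0.928700
step 5 [2.5y] zero: DF = P = 1769/2000 ≈ 0.884500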